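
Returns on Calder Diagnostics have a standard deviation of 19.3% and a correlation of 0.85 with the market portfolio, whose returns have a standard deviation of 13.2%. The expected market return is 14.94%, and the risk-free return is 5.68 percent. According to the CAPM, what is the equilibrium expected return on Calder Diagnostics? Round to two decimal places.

17.19%

β = ρ × σ_i / σ_m = 0.85 × 19.3% / 13.2% = 1.2428
MRP = 14.94% − 5.68% = 9.26%
E(R) = 5.68% + 1.2428 × 9.26% = 17.19%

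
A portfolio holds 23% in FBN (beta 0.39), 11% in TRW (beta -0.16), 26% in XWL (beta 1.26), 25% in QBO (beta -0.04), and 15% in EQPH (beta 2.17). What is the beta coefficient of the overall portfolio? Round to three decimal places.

β_P = Σ w_i β_i = 0.23×0.39 + 0.11×-0.16 + 0.26×1.26 + 0.25×-0.04 + 0.15×2.17 = 0.7152

0.715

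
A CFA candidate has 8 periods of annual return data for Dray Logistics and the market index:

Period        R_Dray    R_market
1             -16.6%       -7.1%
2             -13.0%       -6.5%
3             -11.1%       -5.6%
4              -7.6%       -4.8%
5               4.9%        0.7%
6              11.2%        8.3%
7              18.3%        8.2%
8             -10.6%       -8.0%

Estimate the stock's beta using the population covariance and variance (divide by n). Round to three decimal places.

1.832

Mean R_i = (-16.6 − 13.0 − 11.1 − 7.6 + 4.9 + 11.2 + 18.3 − 10.6) / 8 = -3.0625%
Mean R_m = (-7.1 − 6.5 − 5.6 − 4.8 + 0.7 + 8.3 + 8.2 − 8.0) / 8 = -1.8500%
Σ(R_i − R̄_i)(R_m − R̄_m) = 586.9250  ⇒  Cov = 586.9250 / 8 = 73.3656
Σ(R_m − R̄_m)² = 320.3000  ⇒  Var(R_m) = 320.3000 / 8 = 40.0375
β = Cov / Var(R_m) = 73.3656 / 40.0375 = 1.8324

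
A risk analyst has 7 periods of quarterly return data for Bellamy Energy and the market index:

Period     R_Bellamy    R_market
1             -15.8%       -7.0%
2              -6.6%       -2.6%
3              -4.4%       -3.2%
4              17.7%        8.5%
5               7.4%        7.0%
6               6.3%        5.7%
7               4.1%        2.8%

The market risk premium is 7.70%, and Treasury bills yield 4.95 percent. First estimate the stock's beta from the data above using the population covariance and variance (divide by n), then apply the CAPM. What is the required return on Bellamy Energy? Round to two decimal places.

Mean R_i = (-15.8 − 6.6 − 4.4 + 17.7 + 7.4 + 6.3 + 4.1) / 7 = 1.2429%
Mean R_m = (-7.0 − 2.6 − 3.2 + 8.5 + 7.0 + 5.7 + 2.8) / 7 = 1.6000%
Σ(R_i − R̄_i)(R_m − R̄_m) = 377.5600  ⇒  Cov = 377.5600 / 7 = 53.9371
Σ(R_m − R̄_m)² = 209.6600  ⇒  Var(R_m) = 209.6600 / 7 = 29.9514
β = Cov / Var(R_m) = 53.9371 / 29.9514 = 1.8008
E(R) = R_f + β × MRP = 4.95% + 1.8008 × 7.70% = 18.82%

18.82%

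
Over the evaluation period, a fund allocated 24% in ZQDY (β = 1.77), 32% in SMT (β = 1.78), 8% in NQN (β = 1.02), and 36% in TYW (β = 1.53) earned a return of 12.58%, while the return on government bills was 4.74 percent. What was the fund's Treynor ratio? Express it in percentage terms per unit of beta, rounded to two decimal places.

4.82%

β_P = 0.24×1.77 + 0.32×1.78 + 0.08×1.02 + 0.36×1.53 = 1.6268
Treynor = (R_P − R_f) / β_P = (12.58% − 4.74%) / 1.6268 = 7.84% / 1.6268 = 4.82%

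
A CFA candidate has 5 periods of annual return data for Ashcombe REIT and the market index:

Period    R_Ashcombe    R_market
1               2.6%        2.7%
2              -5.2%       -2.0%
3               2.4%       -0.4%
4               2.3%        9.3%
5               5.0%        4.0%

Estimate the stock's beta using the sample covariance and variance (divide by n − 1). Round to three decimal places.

0.501

Mean R_i = (2.6 − 5.2 + 2.4 + 2.3 + 5.0) / 5 = 1.4200%
Mean R_m = (2.7 − 2.0 − 0.4 + 9.3 + 4.0) / 5 = 2.7200%
Σ(R_i − R̄_i)(R_m − R̄_m) = 38.5380  ⇒  Cov = 38.5380 / 4 = 9.6345
Σ(R_m − R̄_m)² = 76.9480  ⇒  Var(R_m) = 76.9480 / 4 = 19.2370
β = Cov / Var(R_m) = 9.6345 / 19.2370 = 0.5008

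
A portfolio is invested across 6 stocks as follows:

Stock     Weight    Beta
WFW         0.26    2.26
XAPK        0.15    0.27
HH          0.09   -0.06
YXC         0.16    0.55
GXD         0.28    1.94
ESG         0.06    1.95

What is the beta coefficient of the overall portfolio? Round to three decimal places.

β_P = Σ w_i β_i = 0.26×2.26 + 0.15×0.27 + 0.09×-0.06 + 0.16×0.55 + 0.28×1.94 + 0.06×1.95 = 1.3709

1.371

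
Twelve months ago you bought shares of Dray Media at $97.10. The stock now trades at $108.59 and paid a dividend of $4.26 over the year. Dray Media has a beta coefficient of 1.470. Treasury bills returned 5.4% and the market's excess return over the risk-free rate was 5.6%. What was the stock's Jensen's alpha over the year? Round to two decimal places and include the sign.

Realised HPR = (P1 + D1 − P0) / P0 = (108.59 + 4.26 − 97.10) / 97.10 = 15.75 / 97.10 = 16.2204%
CAPM required = R_f + β·MRP = 5.4% + 1.470 × 5.6% = 13.6320%
α = realised − required = 16.2204% − 13.6320% = +2.59%

+2.59%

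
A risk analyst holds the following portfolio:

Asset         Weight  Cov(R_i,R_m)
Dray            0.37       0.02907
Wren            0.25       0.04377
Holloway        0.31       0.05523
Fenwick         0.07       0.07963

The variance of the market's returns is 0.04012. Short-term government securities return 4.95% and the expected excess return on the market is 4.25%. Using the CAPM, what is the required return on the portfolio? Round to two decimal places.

β_Dray = 0.02907 / 0.04012 = 0.7246
β_Wren = 0.04377 / 0.04012 = 1.0910
β_Holloway = 0.05523 / 0.04012 = 1.3766
β_Fenwick = 0.07963 / 0.04012 = 1.9848
β_P = Σ w_i β_i = 0.37×0.7246 + 0.25×1.0910 + 0.31×1.3766 + 0.07×1.9848 = 1.1065
E(R_P) = R_f + β_P × MRP = 4.95% + 1.1065 × 4.25% = 9.65%

9.65%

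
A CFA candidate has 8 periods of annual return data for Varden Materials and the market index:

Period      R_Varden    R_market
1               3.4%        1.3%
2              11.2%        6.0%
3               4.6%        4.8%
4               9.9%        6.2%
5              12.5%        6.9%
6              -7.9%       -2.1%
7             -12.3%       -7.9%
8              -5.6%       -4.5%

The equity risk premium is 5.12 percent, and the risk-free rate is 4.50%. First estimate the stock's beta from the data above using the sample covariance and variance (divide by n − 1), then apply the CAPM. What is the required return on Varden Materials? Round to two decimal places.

Mean R_i = (3.4 + 11.2 + 4.6 + 9.9 + 12.5 − 7.9 − 12.3 − 5.6) / 8 = 1.9750%
Mean R_m = (1.3 + 6.0 + 4.8 + 6.2 + 6.9 − 2.1 − 7.9 − 4.5) / 8 = 1.3375%
Σ(R_i − R̄_i)(R_m − R̄_m) = 359.1575  ⇒  Cov = 359.1575 / 7 = 51.3082
Σ(R_m − R̄_m)² = 219.5388  ⇒  Var(R_m) = 219.5388 / 7 = 31.3627
β = Cov / Var(R_m) = 51.3082 / 31.3627 = 1.6360
E(R) = R_f + β × MRP = 4.50% + 1.6360 × 5.12% = 12.88%

12.88%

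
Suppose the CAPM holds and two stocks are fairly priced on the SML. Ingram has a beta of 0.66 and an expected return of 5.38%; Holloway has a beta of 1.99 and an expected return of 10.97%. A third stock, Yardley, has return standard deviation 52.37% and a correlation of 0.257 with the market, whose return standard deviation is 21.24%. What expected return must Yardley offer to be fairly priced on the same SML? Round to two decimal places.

5.27%

MRP = (10.97% − 5.38%) / (1.99 − 0.66) = 4.2030%
R_f = 5.38% − 0.66 × 4.2030% = 2.6060%
β_Yardley = ρ·σ_i/σ_m = 0.257 × 52.37 / 21.24 = 0.6337
E(R_Yardley) = R_f + β × MRP = 2.6060% + 0.6337 × 4.2030% = 5.27%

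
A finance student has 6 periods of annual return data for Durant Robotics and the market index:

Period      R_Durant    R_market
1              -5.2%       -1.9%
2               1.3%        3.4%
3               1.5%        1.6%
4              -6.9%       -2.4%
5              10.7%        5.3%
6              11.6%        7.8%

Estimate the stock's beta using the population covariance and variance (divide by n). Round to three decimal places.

Mean R_i = (-5.2 + 1.3 + 1.5 − 6.9 + 10.7 + 11.6) / 6 = 2.1667%
Mean R_m = (-1.9 + 3.4 + 1.6 − 2.4 + 5.3 + 7.8) / 6 = 2.3000%
Σ(R_i − R̄_i)(R_m − R̄_m) = 150.5500  ⇒  Cov = 150.5500 / 6 = 25.0917
Σ(R_m − R̄_m)² = 80.6800  ⇒  Var(R_m) = 80.6800 / 6 = 13.4467
β = Cov / Var(R_m) = 25.0917 / 13.4467 = 1.8660

1.866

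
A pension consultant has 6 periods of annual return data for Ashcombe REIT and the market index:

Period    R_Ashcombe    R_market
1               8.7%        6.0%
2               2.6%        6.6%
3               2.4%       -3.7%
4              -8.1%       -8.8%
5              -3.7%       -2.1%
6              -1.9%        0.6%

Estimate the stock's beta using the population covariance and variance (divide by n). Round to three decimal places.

Mean R_i = (8.7 + 2.6 + 2.4 − 8.1 − 3.7 − 1.9) / 6 = 0.0000%
Mean R_m = (6.0 + 6.6 − 3.7 − 8.8 − 2.1 + 0.6) / 6 = -0.2333%
Σ(R_i − R̄_i)(R_m − R̄_m) = 138.3900  ⇒  Cov = 138.3900 / 6 = 23.0650
Σ(R_m − R̄_m)² = 175.1333  ⇒  Var(R_m) = 175.1333 / 6 = 29.1889
β = Cov / Var(R_m) = 23.0650 / 29.1889 = 0.7902

0.790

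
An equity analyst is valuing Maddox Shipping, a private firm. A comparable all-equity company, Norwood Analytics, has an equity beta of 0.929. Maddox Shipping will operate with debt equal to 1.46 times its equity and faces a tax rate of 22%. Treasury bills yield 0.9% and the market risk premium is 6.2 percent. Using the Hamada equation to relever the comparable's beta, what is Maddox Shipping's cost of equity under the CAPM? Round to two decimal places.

β_L = β_U × [1 + (1 − t)(D/E)] = 0.929 × [1 + (1 − 0.22) × 1.46]
    = 0.929 × [1 + 0.78 × 1.46] = 0.929 × 2.1388 = 1.9869
E(R) = R_f + β_L × MRP = 0.9% + 1.9869 × 6.2% = 13.22%

13.22%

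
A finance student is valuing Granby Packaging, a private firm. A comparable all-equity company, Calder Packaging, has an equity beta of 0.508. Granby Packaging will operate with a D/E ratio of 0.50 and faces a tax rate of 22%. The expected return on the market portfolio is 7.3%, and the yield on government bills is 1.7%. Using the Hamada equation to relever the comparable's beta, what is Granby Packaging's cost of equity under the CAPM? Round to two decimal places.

5.65%

β_L = β_U × [1 + (1 − t)(D/E)] = 0.508 × [1 + (1 − 0.22) × 0.50]
    = 0.508 × [1 + 0.78 × 0.50] = 0.508 × 1.3900 = 0.7061
MRP = 7.3% − 1.7% = 5.60%
E(R) = R_f + β_L × MRP = 1.7% + 0.7061 × 5.6% = 5.65%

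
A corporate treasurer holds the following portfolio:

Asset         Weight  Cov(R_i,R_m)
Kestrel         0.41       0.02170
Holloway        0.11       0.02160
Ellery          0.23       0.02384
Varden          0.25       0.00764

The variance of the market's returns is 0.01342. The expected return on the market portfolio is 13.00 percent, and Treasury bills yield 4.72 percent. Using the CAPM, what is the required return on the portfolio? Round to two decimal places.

β_Kestrel = 0.02170 / 0.01342 = 1.6170
β_Holloway = 0.02160 / 0.01342 = 1.6095
β_Ellery = 0.02384 / 0.01342 = 1.7765
β_Varden = 0.00764 / 0.01342 = 0.5693
β_P = Σ w_i β_i = 0.41×1.6170 + 0.11×1.6095 + 0.23×1.7765 + 0.25×0.5693 = 1.3909
MRP = 13.00% − 4.72% = 8.28%
E(R_P) = R_f + β_P × MRP = 4.72% + 1.3909 × 8.28% = 16.24%

16.24%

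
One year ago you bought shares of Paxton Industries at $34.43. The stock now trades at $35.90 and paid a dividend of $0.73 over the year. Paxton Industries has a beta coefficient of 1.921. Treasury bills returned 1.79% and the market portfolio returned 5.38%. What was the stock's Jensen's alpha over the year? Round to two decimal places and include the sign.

Realised HPR = (P1 + D1 − P0) / P0 = (35.90 + 0.73 − 34.43) / 34.43 = 2.20 / 34.43 = 6.3898%
MRP = 5.38% − 1.79% = 3.59%
CAPM required = R_f + β·MRP = 1.79% + 1.921 × 3.59% = 8.68639%
α = realised − required = 6.3898% − 8.68639% = -2.30%

-2.30%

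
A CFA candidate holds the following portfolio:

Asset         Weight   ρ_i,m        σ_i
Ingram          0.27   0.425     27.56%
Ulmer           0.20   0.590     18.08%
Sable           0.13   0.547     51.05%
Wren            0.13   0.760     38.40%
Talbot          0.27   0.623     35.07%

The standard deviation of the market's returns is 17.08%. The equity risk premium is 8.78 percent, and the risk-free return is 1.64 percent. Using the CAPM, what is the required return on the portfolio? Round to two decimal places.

11.21%

β_Ingram = 0.425 × 27.56% / 17.08% = 0.6858
β_Ulmer = 0.590 × 18.08% / 17.08% = 0.6245
β_Sable = 0.547 × 51.05% / 17.08% = 1.6349
β_Wren = 0.760 × 38.40% / 17.08% = 1.7087
β_Talbot = 0.623 × 35.07% / 17.08% = 1.2792
β_P = Σ w_i β_i = 0.27×0.6858 + 0.20×0.6245 + 0.13×1.6349 + 0.13×1.7087 + 0.27×1.2792 = 1.0901
E(R_P) = R_f + β_P × MRP = 1.64% + 1.0901 × 8.78% = 11.21%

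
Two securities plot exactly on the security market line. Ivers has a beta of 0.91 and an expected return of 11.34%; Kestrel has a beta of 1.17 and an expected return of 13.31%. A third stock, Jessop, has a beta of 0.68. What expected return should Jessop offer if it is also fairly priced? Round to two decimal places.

9.60%

MRP (SML slope) = (13.31% − 11.34%) / (1.17 − 0.91) = 1.97% / 0.26 = 7.5769%
R_f (intercept) = 11.34% − 0.91 × 7.5769% = 4.4450%
E(R_Jessop) = R_f + β × MRP = 4.4450% + 0.68 × 7.5769% = 9.60%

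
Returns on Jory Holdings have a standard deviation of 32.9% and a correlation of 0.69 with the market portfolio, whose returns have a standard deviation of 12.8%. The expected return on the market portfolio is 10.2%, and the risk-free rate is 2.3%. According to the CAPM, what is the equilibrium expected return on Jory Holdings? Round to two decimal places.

16.31%

β = ρ × σ_i / σ_m = 0.69 × 32.9% / 12.8% = 1.7735
MRP = 10.2% − 2.3% = 7.90%
E(R) = 2.3% + 1.7735 × 7.9% = 16.31%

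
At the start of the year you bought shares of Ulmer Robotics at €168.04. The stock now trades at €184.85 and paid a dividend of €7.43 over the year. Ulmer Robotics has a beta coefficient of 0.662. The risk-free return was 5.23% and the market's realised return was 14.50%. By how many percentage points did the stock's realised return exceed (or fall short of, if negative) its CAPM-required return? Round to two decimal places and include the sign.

+3.06%

Realised HPR = (P1 + D1 − P0) / P0 = (184.85 + 7.43 − 168.04) / 168.04 = 24.24 / 168.04 = 14.4251%
MRP = 14.50% − 5.23% = 9.27%
CAPM required = R_f + β·MRP = 5.23% + 0.662 × 9.27% = 11.36674%
α = realised − required = 14.4251% − 11.36674% = +3.06%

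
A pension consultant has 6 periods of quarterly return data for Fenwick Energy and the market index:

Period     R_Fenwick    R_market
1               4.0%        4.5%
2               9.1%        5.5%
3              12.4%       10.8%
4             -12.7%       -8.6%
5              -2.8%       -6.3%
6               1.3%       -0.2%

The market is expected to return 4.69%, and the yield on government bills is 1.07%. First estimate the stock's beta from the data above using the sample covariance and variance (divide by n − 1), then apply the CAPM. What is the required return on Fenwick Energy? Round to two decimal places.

Mean R_i = (4.0 + 9.1 + 12.4 − 12.7 − 2.8 + 1.3) / 6 = 1.8833%
Mean R_m = (4.5 + 5.5 + 10.8 − 8.6 − 6.3 − 0.2) / 6 = 0.9500%
Σ(R_i − R̄_i)(R_m − R̄_m) = 317.8350  ⇒  Cov = 317.8350 / 5 = 63.5670
Σ(R_m − R̄_m)² = 275.4150  ⇒  Var(R_m) = 275.4150 / 5 = 55.0830
β = Cov / Var(R_m) = 63.5670 / 55.0830 = 1.1540
MRP = 4.69% − 1.07% = 3.62%
E(R) = R_f + β × MRP = 1.07% + 1.1540 × 3.62% = 5.25%

5.25%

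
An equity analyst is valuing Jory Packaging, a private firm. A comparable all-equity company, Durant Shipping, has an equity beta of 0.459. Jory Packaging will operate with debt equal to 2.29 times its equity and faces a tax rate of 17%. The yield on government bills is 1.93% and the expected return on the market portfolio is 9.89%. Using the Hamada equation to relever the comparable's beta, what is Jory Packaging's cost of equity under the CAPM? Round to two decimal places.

12.53%

β_L = β_U × [1 + (1 − t)(D/E)] = 0.459 × [1 + (1 − 0.17) × 2.29]
    = 0.459 × [1 + 0.83 × 2.29] = 0.459 × 2.9007 = 1.3314
MRP = 9.89% − 1.93% = 7.96%
E(R) = R_f + β_L × MRP = 1.93% + 1.3314 × 7.96% = 12.53%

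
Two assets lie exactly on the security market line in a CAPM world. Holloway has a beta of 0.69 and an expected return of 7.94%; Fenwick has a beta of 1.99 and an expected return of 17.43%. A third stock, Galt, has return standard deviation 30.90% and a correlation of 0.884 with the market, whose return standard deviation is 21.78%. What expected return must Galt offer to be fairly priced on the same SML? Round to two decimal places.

12.06%

MRP = (17.43% − 7.94%) / (1.99 − 0.69) = 7.3000%
R_f = 7.94% − 0.69 × 7.3000% = 2.9030%
β_Galt = ρ·σ_i/σ_m = 0.884 × 30.90 / 21.78 = 1.2542
E(R_Galt) = R_f + β × MRP = 2.9030% + 1.2542 × 7.3000% = 12.06%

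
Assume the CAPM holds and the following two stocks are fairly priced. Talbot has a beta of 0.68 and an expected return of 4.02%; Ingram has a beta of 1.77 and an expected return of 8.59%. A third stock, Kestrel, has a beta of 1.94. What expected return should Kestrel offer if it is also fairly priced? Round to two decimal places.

MRP (SML slope) = (8.59% − 4.02%) / (1.77 − 0.68) = 4.57% / 1.09 = 4.1927%
R_f (intercept) = 4.02% − 0.68 × 4.1927% = 1.1690%
E(R_Kestrel) = R_f + β × MRP = 1.1690% + 1.94 × 4.1927% = 9.30%

9.30%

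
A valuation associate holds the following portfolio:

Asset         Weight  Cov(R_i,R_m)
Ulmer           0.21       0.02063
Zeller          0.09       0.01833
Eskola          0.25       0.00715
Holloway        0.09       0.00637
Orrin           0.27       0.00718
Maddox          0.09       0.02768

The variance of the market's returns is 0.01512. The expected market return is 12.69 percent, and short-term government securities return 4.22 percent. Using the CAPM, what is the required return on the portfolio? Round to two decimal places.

β_Ulmer = 0.02063 / 0.01512 = 1.3644
β_Zeller = 0.01833 / 0.01512 = 1.2123
β_Eskola = 0.00715 / 0.01512 = 0.4729
β_Holloway = 0.00637 / 0.01512 = 0.4213
β_Orrin = 0.00718 / 0.01512 = 0.4749
β_Maddox = 0.02768 / 0.01512 = 1.8307
β_P = Σ w_i β_i = 0.21×1.3644 + 0.09×1.2123 + 0.25×0.4729 + 0.09×0.4213 + 0.27×0.4749 + 0.09×1.8307 = 0.8448
MRP = 12.69% − 4.22% = 8.47%
E(R_P) = R_f + β_P × MRP = 4.22% + 0.8448 × 8.47% = 11.38%

11.38%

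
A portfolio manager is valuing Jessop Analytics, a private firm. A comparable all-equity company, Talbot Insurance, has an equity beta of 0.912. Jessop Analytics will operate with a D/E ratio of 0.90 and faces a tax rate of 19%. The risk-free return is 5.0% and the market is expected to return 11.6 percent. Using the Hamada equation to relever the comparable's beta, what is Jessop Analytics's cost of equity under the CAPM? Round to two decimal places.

β_L = β_U × [1 + (1 − t)(D/E)] = 0.912 × [1 + (1 − 0.19) × 0.90]
    = 0.912 × [1 + 0.81 × 0.90] = 0.912 × 1.7290 = 1.5768
MRP = 11.6% − 5.0% = 6.60%
E(R) = R_f + β_L × MRP = 5.0% + 1.5768 × 6.6% = 15.41%

15.41%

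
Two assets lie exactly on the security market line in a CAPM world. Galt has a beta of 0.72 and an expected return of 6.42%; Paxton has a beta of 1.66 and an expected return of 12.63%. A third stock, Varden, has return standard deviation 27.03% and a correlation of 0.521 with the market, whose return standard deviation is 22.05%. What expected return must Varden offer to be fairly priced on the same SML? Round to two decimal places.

5.88%

MRP = (12.63% − 6.42%) / (1.66 − 0.72) = 6.6064%
R_f = 6.42% − 0.72 × 6.6064% = 1.6634%
β_Varden = ρ·σ_i/σ_m = 0.521 × 27.03 / 22.05 = 0.6387
E(R_Varden) = R_f + β × MRP = 1.6634% + 0.6387 × 6.6064% = 5.88%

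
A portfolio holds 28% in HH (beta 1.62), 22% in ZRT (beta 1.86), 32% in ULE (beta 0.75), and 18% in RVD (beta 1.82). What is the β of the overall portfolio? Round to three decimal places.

β_P = Σ w_i β_i = 0.28×1.62 + 0.22×1.86 + 0.32×0.75 + 0.18×1.82 = 1.4304

1.430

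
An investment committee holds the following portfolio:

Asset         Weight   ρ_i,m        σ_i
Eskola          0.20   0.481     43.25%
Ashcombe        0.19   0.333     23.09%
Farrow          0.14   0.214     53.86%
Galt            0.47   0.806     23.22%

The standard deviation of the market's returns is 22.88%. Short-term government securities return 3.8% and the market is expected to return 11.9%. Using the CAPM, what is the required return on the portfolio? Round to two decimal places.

β_Eskola = 0.481 × 43.25% / 22.88% = 0.9092
β_Ashcombe = 0.333 × 23.09% / 22.88% = 0.3361
β_Farrow = 0.214 × 53.86% / 22.88% = 0.5038
β_Galt = 0.806 × 23.22% / 22.88% = 0.8180
β_P = Σ w_i β_i = 0.20×0.9092 + 0.19×0.3361 + 0.14×0.5038 + 0.47×0.8180 = 0.7007
MRP = 11.9% − 3.8% = 8.10%
E(R_P) = R_f + β_P × MRP = 3.8% + 0.7007 × 8.1% = 9.48%

9.48%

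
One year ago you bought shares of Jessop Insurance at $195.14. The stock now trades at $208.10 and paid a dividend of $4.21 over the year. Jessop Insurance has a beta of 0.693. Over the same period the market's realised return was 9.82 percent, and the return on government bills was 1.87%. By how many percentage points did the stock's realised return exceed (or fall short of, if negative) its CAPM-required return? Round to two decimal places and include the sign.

+1.42%

Realised HPR = (P1 + D1 − P0) / P0 = (208.10 + 4.21 − 195.14) / 195.14 = 17.17 / 195.14 = 8.7988%
MRP = 9.82% − 1.87% = 7.95%
CAPM required = R_f + β·MRP = 1.87% + 0.693 × 7.95% = 7.37935%
α = realised − required = 8.7988% − 7.37935% = +1.42%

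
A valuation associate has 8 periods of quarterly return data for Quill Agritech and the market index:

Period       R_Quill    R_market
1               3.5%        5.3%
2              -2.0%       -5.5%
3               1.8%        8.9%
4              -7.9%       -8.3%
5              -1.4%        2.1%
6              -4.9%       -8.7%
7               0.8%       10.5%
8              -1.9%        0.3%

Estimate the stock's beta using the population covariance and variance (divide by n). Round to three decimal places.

Mean R_i = (3.5 − 2.0 + 1.8 − 7.9 − 1.4 − 4.9 + 0.8 − 1.9) / 8 = -1.5000%
Mean R_m = (5.3 − 5.5 + 8.9 − 8.3 + 2.1 − 8.7 + 10.5 + 0.3) / 8 = 0.5750%
Σ(R_i − R̄_i)(R_m − R̄_m) = 165.5600  ⇒  Cov = 165.5600 / 8 = 20.6950
Σ(R_m − R̄_m)² = 394.2350  ⇒  Var(R_m) = 394.2350 / 8 = 49.2794
β = Cov / Var(R_m) = 20.6950 / 49.2794 = 0.4200

0.420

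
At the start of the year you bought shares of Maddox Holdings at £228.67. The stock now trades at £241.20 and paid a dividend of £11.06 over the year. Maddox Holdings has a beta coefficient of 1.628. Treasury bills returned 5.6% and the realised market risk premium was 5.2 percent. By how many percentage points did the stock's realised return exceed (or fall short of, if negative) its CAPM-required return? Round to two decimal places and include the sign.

-3.75%

Realised HPR = (P1 + D1 − P0) / P0 = (241.20 + 11.06 − 228.67) / 228.67 = 23.59 / 228.67 = 10.3162%
CAPM required = R_f + β·MRP = 5.6% + 1.628 × 5.2% = 14.0656%
α = realised − required = 10.3162% − 14.0656% = -3.75%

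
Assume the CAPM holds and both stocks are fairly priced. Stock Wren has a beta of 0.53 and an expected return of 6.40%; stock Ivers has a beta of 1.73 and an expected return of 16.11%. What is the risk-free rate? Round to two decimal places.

2.11%

Both satisfy E(R) = R_f + β·MRP, so the slope of the SML is
MRP = (16.11% − 6.40%) / (1.73 − 0.53) = 9.71% / 1.20 = 8.0917%
R_f = E(R_Wren) − β_Wren·MRP = 6.40% − 0.53 × 8.0917% = 2.1114%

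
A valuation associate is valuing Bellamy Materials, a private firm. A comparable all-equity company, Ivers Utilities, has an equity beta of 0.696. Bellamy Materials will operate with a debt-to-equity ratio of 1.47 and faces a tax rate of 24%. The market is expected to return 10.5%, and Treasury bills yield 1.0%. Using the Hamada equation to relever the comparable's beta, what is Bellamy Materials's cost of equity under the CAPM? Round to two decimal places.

15.00%

β_L = β_U × [1 + (1 − t)(D/E)] = 0.696 × [1 + (1 − 0.24) × 1.47]
    = 0.696 × [1 + 0.76 × 1.47] = 0.696 × 2.1172 = 1.4736
MRP = 10.5% − 1.0% = 9.50%
E(R) = R_f + β_L × MRP = 1.0% + 1.4736 × 9.5% = 15.00%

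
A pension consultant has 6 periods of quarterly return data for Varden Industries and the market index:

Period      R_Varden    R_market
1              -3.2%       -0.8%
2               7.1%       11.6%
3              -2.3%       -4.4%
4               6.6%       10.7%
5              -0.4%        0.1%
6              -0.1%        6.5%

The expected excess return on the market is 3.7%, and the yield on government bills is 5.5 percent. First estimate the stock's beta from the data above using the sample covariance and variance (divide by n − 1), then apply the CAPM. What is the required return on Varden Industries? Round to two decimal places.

7.79%

Mean R_i = (-3.2 + 7.1 − 2.3 + 6.6 − 0.4 − 0.1) / 6 = 1.2833%
Mean R_m = (-0.8 + 11.6 − 4.4 + 10.7 + 0.1 + 6.5) / 6 = 3.9500%
Σ(R_i − R̄_i)(R_m − R̄_m) = 134.5550  ⇒  Cov = 134.5550 / 5 = 26.9110
Σ(R_m − R̄_m)² = 217.6950  ⇒  Var(R_m) = 217.6950 / 5 = 43.5390
β = Cov / Var(R_m) = 26.9110 / 43.5390 = 0.6181
E(R) = R_f + β × MRP = 5.5% + 0.6181 × 3.7% = 7.79%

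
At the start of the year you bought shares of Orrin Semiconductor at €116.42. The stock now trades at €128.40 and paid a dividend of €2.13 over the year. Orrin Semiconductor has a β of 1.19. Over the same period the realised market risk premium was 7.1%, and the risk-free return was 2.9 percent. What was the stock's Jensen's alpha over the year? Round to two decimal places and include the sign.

+0.77%

Realised HPR = (P1 + D1 − P0) / P0 = (128.40 + 2.13 − 116.42) / 116.42 = 14.11 / 116.42 = 12.1199%
CAPM required = R_f + β·MRP = 2.9% + 1.19 × 7.1% = 11.3490%
α = realised − required = 12.1199% − 11.3490% = +0.77%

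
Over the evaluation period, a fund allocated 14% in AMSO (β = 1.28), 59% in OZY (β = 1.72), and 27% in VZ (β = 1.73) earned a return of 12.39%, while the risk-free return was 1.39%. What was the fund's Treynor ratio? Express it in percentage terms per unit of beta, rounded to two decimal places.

β_P = 0.14×1.28 + 0.59×1.72 + 0.27×1.73 = 1.6611
Treynor = (R_P − R_f) / β_P = (12.39% − 1.39%) / 1.6611 = 11.00% / 1.6611 = 6.62%

6.62%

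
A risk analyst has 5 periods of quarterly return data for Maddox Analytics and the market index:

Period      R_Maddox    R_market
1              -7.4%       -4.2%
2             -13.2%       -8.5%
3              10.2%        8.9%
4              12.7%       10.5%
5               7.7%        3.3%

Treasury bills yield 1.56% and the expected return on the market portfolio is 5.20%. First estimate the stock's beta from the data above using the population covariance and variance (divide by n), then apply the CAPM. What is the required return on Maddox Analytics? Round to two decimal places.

6.58%

Mean R_i = (-7.4 − 13.2 + 10.2 + 12.7 + 7.7) / 5 = 2.0000%
Mean R_m = (-4.2 − 8.5 + 8.9 + 10.5 + 3.3) / 5 = 2.0000%
Σ(R_i − R̄_i)(R_m − R̄_m) = 372.8200  ⇒  Cov = 372.8200 / 5 = 74.5640
Σ(R_m − R̄_m)² = 270.2400  ⇒  Var(R_m) = 270.2400 / 5 = 54.0480
β = Cov / Var(R_m) = 74.5640 / 54.0480 = 1.3796
MRP = 5.20% − 1.56% = 3.64%
E(R) = R_f + β × MRP = 1.56% + 1.3796 × 3.64% = 6.58%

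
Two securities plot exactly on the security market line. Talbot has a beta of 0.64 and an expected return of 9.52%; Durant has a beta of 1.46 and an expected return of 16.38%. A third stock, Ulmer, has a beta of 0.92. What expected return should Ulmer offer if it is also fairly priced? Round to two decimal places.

MRP (SML slope) = (16.38% − 9.52%) / (1.46 − 0.64) = 6.86% / 0.82 = 8.3659%
R_f (intercept) = 9.52% − 0.64 × 8.3659% = 4.1658%
E(R_Ulmer) = R_f + β × MRP = 4.1658% + 0.92 × 8.3659% = 11.86%

11.86%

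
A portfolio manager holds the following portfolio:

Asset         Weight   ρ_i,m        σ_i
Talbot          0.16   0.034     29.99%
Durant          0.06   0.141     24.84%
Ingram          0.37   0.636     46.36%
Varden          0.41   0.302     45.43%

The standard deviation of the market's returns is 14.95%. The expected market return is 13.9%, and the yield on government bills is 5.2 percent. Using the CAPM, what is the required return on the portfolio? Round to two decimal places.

15.04%

β_Talbot = 0.034 × 29.99% / 14.95% = 0.0682
β_Durant = 0.141 × 24.84% / 14.95% = 0.2343
β_Ingram = 0.636 × 46.36% / 14.95% = 1.9722
β_Varden = 0.302 × 45.43% / 14.95% = 0.9177
β_P = Σ w_i β_i = 0.16×0.0682 + 0.06×0.2343 + 0.37×1.9722 + 0.41×0.9177 = 1.1309
MRP = 13.9% − 5.2% = 8.70%
E(R_P) = R_f + β_P × MRP = 5.2% + 1.1309 × 8.7% = 15.04%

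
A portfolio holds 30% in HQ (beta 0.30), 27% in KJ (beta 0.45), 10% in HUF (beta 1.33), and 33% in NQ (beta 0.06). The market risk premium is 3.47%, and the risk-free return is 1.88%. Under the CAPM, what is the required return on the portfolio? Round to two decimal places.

β_P = Σ w_i β_i = 0.30×0.30 + 0.27×0.45 + 0.10×1.33 + 0.33×0.06 = 0.3643
E(R_P) = R_f + β_P × MRP = 1.88% + 0.3643 × 3.47% = 3.14%

3.14%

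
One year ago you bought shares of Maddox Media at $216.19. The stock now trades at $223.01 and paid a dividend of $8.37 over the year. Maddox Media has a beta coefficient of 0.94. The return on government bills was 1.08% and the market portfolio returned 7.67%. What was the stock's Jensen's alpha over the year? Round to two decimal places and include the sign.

Realised HPR = (P1 + D1 − P0) / P0 = (223.01 + 8.37 − 216.19) / 216.19 = 15.19 / 216.19 = 7.0262%
MRP = 7.67% − 1.08% = 6.59%
CAPM required = R_f + β·MRP = 1.08% + 0.94 × 6.59% = 7.2746%
α = realised − required = 7.0262% − 7.2746% = -0.25%

-0.25%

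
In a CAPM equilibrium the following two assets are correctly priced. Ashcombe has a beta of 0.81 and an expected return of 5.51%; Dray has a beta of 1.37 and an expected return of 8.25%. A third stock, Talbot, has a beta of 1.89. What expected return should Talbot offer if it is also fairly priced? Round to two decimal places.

MRP (SML slope) = (8.25% − 5.51%) / (1.37 − 0.81) = 2.74% / 0.56 = 4.8929%
R_f (intercept) = 5.51% − 0.81 × 4.8929% = 1.5468%
E(R_Talbot) = R_f + β × MRP = 1.5468% + 1.89 × 4.8929% = 10.79%

10.79%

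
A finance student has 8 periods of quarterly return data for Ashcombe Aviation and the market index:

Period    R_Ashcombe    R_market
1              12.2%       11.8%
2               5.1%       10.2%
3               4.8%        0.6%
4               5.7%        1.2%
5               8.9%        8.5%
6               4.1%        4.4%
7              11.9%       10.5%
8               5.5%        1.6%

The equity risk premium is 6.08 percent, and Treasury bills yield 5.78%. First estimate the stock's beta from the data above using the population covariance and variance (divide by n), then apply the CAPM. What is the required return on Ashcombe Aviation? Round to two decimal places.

Mean R_i = (12.2 + 5.1 + 4.8 + 5.7 + 8.9 + 4.1 + 11.9 + 5.5) / 8 = 7.2750%
Mean R_m = (11.8 + 10.2 + 0.6 + 1.2 + 8.5 + 4.4 + 10.5 + 1.6) / 8 = 6.1000%
Σ(R_i − R̄_i)(R_m − R̄_m) = 78.1200  ⇒  Cov = 78.1200 / 8 = 9.7650
Σ(R_m − R̄_m)² = 151.8200  ⇒  Var(R_m) = 151.8200 / 8 = 18.9775
β = Cov / Var(R_m) = 9.7650 / 18.9775 = 0.5146
E(R) = R_f + β × MRP = 5.78% + 0.5146 × 6.08% = 8.91%

8.91%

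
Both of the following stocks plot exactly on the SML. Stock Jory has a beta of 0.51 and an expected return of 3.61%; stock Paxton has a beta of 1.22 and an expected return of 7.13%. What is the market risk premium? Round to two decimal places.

4.96%

Both satisfy E(R) = R_f + β·MRP, so the slope of the SML is
MRP = (7.13% − 3.61%) / (1.22 − 0.51) = 3.52% / 0.71 = 4.9577%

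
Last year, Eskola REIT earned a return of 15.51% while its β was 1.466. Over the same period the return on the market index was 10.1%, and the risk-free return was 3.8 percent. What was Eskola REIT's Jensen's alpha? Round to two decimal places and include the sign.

Market excess return = 10.1% − 3.8% = 6.30%
CAPM benchmark = R_f + β(R_m − R_f) = 3.8% + 1.466 × 6.3% = 13.0358%
α = actual − benchmark = 15.51% − 13.0358% = +2.47%

+2.47%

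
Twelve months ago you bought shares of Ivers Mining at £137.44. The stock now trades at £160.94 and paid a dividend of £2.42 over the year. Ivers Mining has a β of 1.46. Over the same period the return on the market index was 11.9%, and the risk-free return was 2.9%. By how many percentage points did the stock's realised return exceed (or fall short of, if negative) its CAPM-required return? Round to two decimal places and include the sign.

+2.82%

Realised HPR = (P1 + D1 − P0) / P0 = (160.94 + 2.42 − 137.44) / 137.44 = 25.92 / 137.44 = 18.8591%
MRP = 11.9% − 2.9% = 9.00%
CAPM required = R_f + β·MRP = 2.9% + 1.46 × 9.0% = 16.0400%
α = realised − required = 18.8591% − 16.0400% = +2.82%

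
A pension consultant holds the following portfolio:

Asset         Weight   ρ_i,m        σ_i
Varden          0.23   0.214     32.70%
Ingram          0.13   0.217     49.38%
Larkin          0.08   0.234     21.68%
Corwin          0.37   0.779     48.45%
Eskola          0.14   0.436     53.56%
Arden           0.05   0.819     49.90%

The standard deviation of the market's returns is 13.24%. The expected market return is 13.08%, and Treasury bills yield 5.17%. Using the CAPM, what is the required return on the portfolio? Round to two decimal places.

18.72%

β_Varden = 0.214 × 32.70% / 13.24% = 0.5285
β_Ingram = 0.217 × 49.38% / 13.24% = 0.8093
β_Larkin = 0.234 × 21.68% / 13.24% = 0.3832
β_Corwin = 0.779 × 48.45% / 13.24% = 2.8506
β_Eskola = 0.436 × 53.56% / 13.24% = 1.7638
β_Arden = 0.819 × 49.90% / 13.24% = 3.0867
β_P = Σ w_i β_i = 0.23×0.5285 + 0.13×0.8093 + 0.08×0.3832 + 0.37×2.8506 + 0.14×1.7638 + 0.05×3.0867 = 1.7134
MRP = 13.08% − 5.17% = 7.91%
E(R_P) = R_f + β_P × MRP = 5.17% + 1.7134 × 7.91% = 18.72%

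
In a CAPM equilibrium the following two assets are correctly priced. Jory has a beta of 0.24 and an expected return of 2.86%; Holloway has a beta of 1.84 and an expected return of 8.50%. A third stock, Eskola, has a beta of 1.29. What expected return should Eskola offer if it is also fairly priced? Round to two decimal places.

6.56%

MRP (SML slope) = (8.50% − 2.86%) / (1.84 − 0.24) = 5.64% / 1.60 = 3.5250%
R_f (intercept) = 2.86% − 0.24 × 3.5250% = 2.0140%
E(R_Eskola) = R_f + β × MRP = 2.0140% + 1.29 × 3.5250% = 6.56%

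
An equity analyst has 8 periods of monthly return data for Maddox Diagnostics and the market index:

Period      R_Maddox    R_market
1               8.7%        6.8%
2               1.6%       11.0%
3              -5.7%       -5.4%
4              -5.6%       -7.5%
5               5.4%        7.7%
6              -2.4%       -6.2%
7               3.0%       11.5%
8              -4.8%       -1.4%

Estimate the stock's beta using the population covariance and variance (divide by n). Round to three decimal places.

Mean R_i = (8.7 + 1.6 − 5.7 − 5.6 + 5.4 − 2.4 + 3.0 − 4.8) / 8 = 0.0250%
Mean R_m = (6.8 + 11.0 − 5.4 − 7.5 + 7.7 − 6.2 + 11.5 − 1.4) / 8 = 2.0625%
Σ(R_i − R̄_i)(R_m − R̄_m) = 246.8075  ⇒  Cov = 246.8075 / 8 = 30.8509
Σ(R_m − R̄_m)² = 450.5588  ⇒  Var(R_m) = 450.5588 / 8 = 56.3199
β = Cov / Var(R_m) = 30.8509 / 56.3199 = 0.5478

0.548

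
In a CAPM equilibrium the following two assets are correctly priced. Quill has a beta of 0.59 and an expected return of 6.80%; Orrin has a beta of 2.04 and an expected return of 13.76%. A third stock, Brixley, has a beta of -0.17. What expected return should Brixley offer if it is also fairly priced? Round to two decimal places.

3.15%

MRP (SML slope) = (13.76% − 6.80%) / (2.04 − 0.59) = 6.96% / 1.45 = 4.8000%
R_f (intercept) = 6.80% − 0.59 × 4.8000% = 3.9680%
E(R_Brixley) = R_f + β × MRP = 3.9680% + -0.17 × 4.8000% = 3.15%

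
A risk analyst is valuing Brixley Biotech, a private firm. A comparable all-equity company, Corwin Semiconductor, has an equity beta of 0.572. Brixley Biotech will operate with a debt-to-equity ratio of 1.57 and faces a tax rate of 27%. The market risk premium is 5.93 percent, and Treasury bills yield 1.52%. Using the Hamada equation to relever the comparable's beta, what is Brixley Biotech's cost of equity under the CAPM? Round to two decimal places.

8.80%

β_L = β_U × [1 + (1 − t)(D/E)] = 0.572 × [1 + (1 − 0.27) × 1.57]
    = 0.572 × [1 + 0.73 × 1.57] = 0.572 × 2.1461 = 1.2276
E(R) = R_f + β_L × MRP = 1.52% + 1.2276 × 5.93% = 8.80%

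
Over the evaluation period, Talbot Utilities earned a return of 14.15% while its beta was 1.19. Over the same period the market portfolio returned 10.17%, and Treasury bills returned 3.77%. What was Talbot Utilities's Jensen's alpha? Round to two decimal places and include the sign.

+2.76%

Market excess return = 10.17% − 3.77% = 6.40%
CAPM benchmark = R_f + β(R_m − R_f) = 3.77% + 1.19 × 6.40% = 11.3860%
α = actual − benchmark = 14.15% − 11.3860% = +2.76%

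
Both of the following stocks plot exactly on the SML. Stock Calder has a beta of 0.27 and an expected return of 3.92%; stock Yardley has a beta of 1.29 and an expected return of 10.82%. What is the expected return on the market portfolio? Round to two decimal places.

8.86%

Both satisfy E(R) = R_f + β·MRP, so the slope of the SML is
MRP = (10.82% − 3.92%) / (1.29 − 0.27) = 6.90% / 1.02 = 6.7647%
R_f = E(R_Calder) − β_Calder·MRP = 3.92% − 0.27 × 6.7647% = 2.0935%
E(R_m) = R_f + MRP = 2.0935% + 6.7647% = 8.86%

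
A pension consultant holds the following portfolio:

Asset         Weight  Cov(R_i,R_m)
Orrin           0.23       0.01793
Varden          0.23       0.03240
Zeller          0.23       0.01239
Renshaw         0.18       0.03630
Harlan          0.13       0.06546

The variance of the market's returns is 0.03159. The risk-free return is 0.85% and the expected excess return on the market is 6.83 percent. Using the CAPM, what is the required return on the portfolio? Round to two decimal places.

7.22%

β_Orrin = 0.01793 / 0.03159 = 0.5676
β_Varden = 0.03240 / 0.03159 = 1.0256
β_Zeller = 0.01239 / 0.03159 = 0.3922
β_Renshaw = 0.03630 / 0.03159 = 1.1491
β_Harlan = 0.06546 / 0.03159 = 2.0722
β_P = Σ w_i β_i = 0.23×0.5676 + 0.23×1.0256 + 0.23×0.3922 + 0.18×1.1491 + 0.13×2.0722 = 0.9329
E(R_P) = R_f + β_P × MRP = 0.85% + 0.9329 × 6.83% = 7.22%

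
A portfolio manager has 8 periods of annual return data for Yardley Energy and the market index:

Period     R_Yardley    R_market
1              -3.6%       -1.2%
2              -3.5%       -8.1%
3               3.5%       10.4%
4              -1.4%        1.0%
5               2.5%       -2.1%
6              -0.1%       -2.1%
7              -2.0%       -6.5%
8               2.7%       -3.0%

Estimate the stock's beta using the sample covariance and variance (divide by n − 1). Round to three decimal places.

0.295

Mean R_i = (-3.6 − 3.5 + 3.5 − 1.4 + 2.5 − 0.1 − 2.0 + 2.7) / 8 = -0.2375%
Mean R_m = (-1.2 − 8.1 + 10.4 + 1.0 − 2.1 − 2.1 − 6.5 − 3.0) / 8 = -1.4500%
Σ(R_i − R̄_i)(R_m − R̄_m) = 64.7750  ⇒  Cov = 64.7750 / 7 = 9.2536
Σ(R_m − R̄_m)² = 219.4600  ⇒  Var(R_m) = 219.4600 / 7 = 31.3514
β = Cov / Var(R_m) = 9.2536 / 31.3514 = 0.2952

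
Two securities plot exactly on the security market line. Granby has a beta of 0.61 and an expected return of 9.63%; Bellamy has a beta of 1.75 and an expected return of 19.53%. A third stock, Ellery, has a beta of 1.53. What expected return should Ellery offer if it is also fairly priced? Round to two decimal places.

17.62%

MRP (SML slope) = (19.53% − 9.63%) / (1.75 − 0.61) = 9.90% / 1.14 = 8.6842%
R_f (intercept) = 9.63% − 0.61 × 8.6842% = 4.3326%
E(R_Ellery) = R_f + β × MRP = 4.3326% + 1.53 × 8.6842% = 17.62%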